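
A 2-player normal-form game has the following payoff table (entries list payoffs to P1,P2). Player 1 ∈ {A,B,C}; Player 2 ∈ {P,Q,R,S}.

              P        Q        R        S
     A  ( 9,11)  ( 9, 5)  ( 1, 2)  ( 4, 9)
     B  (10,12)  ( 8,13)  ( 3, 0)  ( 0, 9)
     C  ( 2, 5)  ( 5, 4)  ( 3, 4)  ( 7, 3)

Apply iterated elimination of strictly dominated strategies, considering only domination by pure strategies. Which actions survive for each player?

P2 drop R (P beats it: A:11>2 B:12>0 C:5>4)
P2 drop S (P beats it: A:11>9 B:12>9 C:5>3)
P1 drop C (A beats it: P:9>2 Q:9>5)
P1→{A,B} P2→{P,Q}

Survivors P1:{A,B} P2:{P,Q}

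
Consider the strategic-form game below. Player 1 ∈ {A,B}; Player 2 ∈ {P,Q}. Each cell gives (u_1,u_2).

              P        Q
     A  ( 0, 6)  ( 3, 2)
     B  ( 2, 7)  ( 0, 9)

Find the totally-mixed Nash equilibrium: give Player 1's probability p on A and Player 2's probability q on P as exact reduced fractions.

P1 indiff ⇒ q·0+(1-q)·3 = q·2+(1-q)·0 ⇒ q(-2) = (1-q)(-3) ⇒ q = 3/5
P2 indiff ⇒ p·6+(1-p)·7 = p·2+(1-p)·9 ⇒ p(4) = (1-p)(2) ⇒ p = 1/3

(p,q) = (1/3, 3/5)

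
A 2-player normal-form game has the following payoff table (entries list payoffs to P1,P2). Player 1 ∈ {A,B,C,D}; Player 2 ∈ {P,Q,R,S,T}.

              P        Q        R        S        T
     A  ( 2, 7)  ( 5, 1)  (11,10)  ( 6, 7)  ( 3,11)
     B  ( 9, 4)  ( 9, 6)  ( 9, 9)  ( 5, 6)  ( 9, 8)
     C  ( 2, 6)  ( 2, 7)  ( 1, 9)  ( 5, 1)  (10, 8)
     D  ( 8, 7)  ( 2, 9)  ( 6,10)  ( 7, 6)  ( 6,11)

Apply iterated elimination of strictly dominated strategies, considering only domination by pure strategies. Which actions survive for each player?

P2 drop P (R beats it: A:10>7 B:9>4 C:9>6 D:10>7)
P2 drop Q (R beats it: A:10>1 B:9>6 C:9>7 D:10>9)
P2 drop S (R beats it: A:10>7 B:9>6 C:9>1 D:10>6)
P1 drop D (B beats it: R:9>6 T:9>6)
P1→{A,B,C} P2→{R,T}

Remaining: P1:{A,B,C} P2:{R,T}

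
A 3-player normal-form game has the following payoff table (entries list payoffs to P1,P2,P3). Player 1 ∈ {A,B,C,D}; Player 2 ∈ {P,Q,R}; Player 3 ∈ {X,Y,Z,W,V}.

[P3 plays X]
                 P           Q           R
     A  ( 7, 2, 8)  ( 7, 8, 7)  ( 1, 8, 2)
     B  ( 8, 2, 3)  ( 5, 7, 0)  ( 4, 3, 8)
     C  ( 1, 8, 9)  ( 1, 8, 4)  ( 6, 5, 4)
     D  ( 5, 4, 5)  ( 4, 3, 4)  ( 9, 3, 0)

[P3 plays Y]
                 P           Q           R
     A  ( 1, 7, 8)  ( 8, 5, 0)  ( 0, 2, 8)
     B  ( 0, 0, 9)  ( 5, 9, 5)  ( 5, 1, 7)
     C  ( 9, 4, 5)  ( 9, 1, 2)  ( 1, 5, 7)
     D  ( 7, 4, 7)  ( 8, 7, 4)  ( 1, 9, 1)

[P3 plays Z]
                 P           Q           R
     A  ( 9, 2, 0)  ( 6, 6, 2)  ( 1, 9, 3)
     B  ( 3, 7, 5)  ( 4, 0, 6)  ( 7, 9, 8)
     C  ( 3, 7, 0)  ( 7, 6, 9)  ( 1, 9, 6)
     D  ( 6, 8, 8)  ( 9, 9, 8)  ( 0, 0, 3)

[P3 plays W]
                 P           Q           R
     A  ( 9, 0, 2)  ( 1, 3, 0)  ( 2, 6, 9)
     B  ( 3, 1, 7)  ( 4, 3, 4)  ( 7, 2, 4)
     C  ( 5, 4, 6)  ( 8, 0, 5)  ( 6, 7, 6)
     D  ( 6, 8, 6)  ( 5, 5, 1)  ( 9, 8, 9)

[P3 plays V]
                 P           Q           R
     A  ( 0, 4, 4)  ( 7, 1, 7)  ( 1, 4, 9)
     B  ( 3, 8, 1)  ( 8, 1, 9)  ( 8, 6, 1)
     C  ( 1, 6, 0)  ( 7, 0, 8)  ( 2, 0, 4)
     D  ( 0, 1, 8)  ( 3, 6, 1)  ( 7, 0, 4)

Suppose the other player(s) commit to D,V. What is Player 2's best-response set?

u_2(P vs D,V) = 1
u_2(Q vs D,V) = 6
u_2(R vs D,V) = 0
max payoff 6 at {Q}

BR_2 = {Q}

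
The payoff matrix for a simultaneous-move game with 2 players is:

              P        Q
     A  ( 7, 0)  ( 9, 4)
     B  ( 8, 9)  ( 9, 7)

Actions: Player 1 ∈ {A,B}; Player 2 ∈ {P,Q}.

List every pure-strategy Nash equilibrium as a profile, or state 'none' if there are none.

(A,P): not NE [P1→B gives 8>7; P2→Q gives 4>0]
(A,Q): NE
(B,P): NE
(B,Q): not NE [P2→P gives 9>7]

Nash profiles: (A,Q), (B,P)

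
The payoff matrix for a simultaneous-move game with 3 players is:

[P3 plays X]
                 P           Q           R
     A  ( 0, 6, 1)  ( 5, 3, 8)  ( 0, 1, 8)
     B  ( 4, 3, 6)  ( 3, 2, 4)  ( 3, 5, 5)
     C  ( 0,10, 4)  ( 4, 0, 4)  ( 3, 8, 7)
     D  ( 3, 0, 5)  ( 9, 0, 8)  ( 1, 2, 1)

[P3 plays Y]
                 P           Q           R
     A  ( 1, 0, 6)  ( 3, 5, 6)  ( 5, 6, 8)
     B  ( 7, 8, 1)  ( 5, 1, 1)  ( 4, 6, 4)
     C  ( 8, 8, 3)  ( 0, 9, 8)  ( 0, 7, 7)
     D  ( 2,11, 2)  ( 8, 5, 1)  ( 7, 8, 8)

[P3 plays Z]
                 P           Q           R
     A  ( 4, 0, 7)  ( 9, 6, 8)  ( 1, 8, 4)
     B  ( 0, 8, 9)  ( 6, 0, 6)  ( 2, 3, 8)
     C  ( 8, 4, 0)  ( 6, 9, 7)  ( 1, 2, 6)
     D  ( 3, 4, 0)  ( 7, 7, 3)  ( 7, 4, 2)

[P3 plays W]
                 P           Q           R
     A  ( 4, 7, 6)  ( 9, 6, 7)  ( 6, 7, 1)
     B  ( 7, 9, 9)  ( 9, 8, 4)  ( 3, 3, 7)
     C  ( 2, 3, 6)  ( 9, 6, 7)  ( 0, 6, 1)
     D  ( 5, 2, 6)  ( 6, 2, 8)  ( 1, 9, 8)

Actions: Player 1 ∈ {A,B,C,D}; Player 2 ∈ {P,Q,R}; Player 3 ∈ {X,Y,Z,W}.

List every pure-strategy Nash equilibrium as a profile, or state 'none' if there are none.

(A,P,X): not NE [P1→B gives 4>0; P3→Z gives 7>1]
(A,P,Y): not NE [P1→C gives 8>1; P2→R gives 6>0; P3→Z gives 7>6]
(A,P,Z): not NE [P1→C gives 8>4; P2→R gives 8>0]
(A,P,W): not NE [P1→B gives 7>4; P3→Z gives 7>6]
(A,Q,X): not NE [P1→D gives 9>5; P2→P gives 6>3]
(A,Q,Y): not NE [P1→D gives 8>3; P2→R gives 6>5; P3→Z gives 8>6]
(A,Q,Z): not NE [P2→R gives 8>6]
(A,Q,W): not NE [P2→R gives 7>6; P3→Z gives 8>7]
(A,R,X): not NE [P1→C gives 3>0; P2→P gives 6>1]
(A,R,Y): not NE [P1→D gives 7>5]
(A,R,Z): not NE [P1→D gives 7>1; P3→Y gives 8>4]
(A,R,W): not NE [P3→Y gives 8>1]
(B,P,X): not NE [P2→R gives 5>3; P3→W gives 9>6]
(B,P,Y): not NE [P1→C gives 8>7; P3→W gives 9>1]
(B,P,Z): not NE [P1→C gives 8>0]
(B,P,W): NE
(B,Q,X): not NE [P1→D gives 9>3; P2→R gives 5>2; P3→Z gives 6>4]
(B,Q,Y): not NE [P1→D gives 8>5; P2→P gives 8>1; P3→Z gives 6>1]
(B,Q,Z): not NE [P1→A gives 9>6; P2→P gives 8>0]
(B,Q,W): not NE [P2→P gives 9>8; P3→Z gives 6>4]
(B,R,X): not NE [P3→Z gives 8>5]
(B,R,Y): not NE [P1→D gives 7>4; P2→P gives 8>6; P3→Z gives 8>4]
(B,R,Z): not NE [P1→D gives 7>2; P2→P gives 8>3]
(B,R,W): not NE [P1→A gives 6>3; P2→P gives 9>3; P3→Z gives 8>7]
(C,P,X): not NE [P1→B gives 4>0; P3→W gives 6>4]
(C,P,Y): not NE [P2→Q gives 9>8; P3→W gives 6>3]
(C,P,Z): not NE [P2→Q gives 9>4; P3→W gives 6>0]
(C,P,W): not NE [P1→B gives 7>2; P2→R gives 6>3]
(C,Q,X): not NE [P1→D gives 9>4; P2→P gives 10>0; P3→Y gives 8>4]
(C,Q,Y): not NE [P1→D gives 8>0]
(C,Q,Z): not NE [P1→A gives 9>6; P3→Y gives 8>7]
(C,Q,W): not NE [P3→Y gives 8>7]
(C,R,X): not NE [P2→P gives 10>8]
(C,R,Y): not NE [P1→D gives 7>0; P2→Q gives 9>7]
(C,R,Z): not NE [P1→D gives 7>1; P2→Q gives 9>2; P3→Y gives 7>6]
(C,R,W): not NE [P1→A gives 6>0; P3→Y gives 7>1]
(D,P,X): not NE [P1→B gives 4>3; P2→R gives 2>0; P3→W gives 6>5]
(D,P,Y): not NE [P1→C gives 8>2; P3→W gives 6>2]
(D,P,Z): not NE [P1→C gives 8>3; P2→Q gives 7>4; P3→W gives 6>0]
(D,P,W): not NE [P1→B gives 7>5; P2→R gives 9>2]
(D,Q,X): not NE [P2→R gives 2>0]
(D,Q,Y): not NE [P2→P gives 11>5; P3→W gives 8>1]
(D,Q,Z): not NE [P1→A gives 9>7; P3→W gives 8>3]
(D,Q,W): not NE [P1→C gives 9>6; P2→R gives 9>2]
(D,R,X): not NE [P1→C gives 3>1; P3→W gives 8>1]
(D,R,Y): not NE [P2→P gives 11>8]
(D,R,Z): not NE [P2→Q gives 7>4; P3→W gives 8>2]
(D,R,W): not NE [P1→A gives 6>1]

NE set: (B,P,W)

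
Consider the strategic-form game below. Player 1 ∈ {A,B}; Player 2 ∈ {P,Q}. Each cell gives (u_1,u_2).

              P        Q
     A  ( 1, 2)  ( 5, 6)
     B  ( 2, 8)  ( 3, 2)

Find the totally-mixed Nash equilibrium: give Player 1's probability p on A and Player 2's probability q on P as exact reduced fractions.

P1 indiff ⇒ q·1+(1-q)·5 = q·2+(1-q)·3 ⇒ q(-1) = (1-q)(-2) ⇒ q = 2/3
P2 indiff ⇒ p·2+(1-p)·8 = p·6+(1-p)·2 ⇒ p(-4) = (1-p)(-6) ⇒ p = 3/5

(p,q) = (3/5, 2/3)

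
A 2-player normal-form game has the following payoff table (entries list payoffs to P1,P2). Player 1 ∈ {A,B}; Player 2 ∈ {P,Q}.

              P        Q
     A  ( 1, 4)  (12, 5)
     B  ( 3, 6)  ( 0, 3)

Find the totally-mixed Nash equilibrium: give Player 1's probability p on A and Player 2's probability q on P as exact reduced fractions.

P1 indiff ⇒ q·1+(1-q)·12 = q·3+(1-q)·0 ⇒ q(-2) = (1-q)(-12) ⇒ q = 6/7
P2 indiff ⇒ p·4+(1-p)·6 = p·5+(1-p)·3 ⇒ p(-1) = (1-p)(-3) ⇒ p = 3/4

(p,q) = (3/4, 6/7)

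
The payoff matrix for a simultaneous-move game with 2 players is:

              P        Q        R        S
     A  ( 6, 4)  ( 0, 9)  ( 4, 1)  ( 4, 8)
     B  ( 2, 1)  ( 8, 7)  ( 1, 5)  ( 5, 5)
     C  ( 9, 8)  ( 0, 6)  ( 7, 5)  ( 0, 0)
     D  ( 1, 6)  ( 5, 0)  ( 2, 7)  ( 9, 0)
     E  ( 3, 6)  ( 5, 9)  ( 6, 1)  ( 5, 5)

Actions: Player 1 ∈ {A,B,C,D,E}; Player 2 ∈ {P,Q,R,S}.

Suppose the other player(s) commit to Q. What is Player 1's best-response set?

P1 best: {B}

u_1(A vs Q) = 0
u_1(B vs Q) = 8
u_1(C vs Q) = 0
u_1(D vs Q) = 5
u_1(E vs Q) = 5
max payoff 8 at {B}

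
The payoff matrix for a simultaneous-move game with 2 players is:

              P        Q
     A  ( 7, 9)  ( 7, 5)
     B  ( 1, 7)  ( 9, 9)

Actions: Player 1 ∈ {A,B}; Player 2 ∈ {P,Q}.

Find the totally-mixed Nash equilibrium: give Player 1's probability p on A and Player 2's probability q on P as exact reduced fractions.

p=1/3, q=1/4

P1 indiff ⇒ q·7+(1-q)·7 = q·1+(1-q)·9 ⇒ q(6) = (1-q)(2) ⇒ q = 1/4
P2 indiff ⇒ p·9+(1-p)·7 = p·5+(1-p)·9 ⇒ p(4) = (1-p)(2) ⇒ p = 1/3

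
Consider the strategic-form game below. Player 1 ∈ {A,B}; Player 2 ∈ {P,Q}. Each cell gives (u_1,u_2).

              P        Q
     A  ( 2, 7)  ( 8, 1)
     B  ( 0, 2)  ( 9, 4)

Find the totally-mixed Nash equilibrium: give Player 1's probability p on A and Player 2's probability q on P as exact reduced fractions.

(p,q) = (1/4, 1/3)

P1 indiff ⇒ q·2+(1-q)·8 = q·0+(1-q)·9 ⇒ q(2) = (1-q)(1) ⇒ q = 1/3
P2 indiff ⇒ p·7+(1-p)·2 = p·1+(1-p)·4 ⇒ p(6) = (1-p)(2) ⇒ p = 1/4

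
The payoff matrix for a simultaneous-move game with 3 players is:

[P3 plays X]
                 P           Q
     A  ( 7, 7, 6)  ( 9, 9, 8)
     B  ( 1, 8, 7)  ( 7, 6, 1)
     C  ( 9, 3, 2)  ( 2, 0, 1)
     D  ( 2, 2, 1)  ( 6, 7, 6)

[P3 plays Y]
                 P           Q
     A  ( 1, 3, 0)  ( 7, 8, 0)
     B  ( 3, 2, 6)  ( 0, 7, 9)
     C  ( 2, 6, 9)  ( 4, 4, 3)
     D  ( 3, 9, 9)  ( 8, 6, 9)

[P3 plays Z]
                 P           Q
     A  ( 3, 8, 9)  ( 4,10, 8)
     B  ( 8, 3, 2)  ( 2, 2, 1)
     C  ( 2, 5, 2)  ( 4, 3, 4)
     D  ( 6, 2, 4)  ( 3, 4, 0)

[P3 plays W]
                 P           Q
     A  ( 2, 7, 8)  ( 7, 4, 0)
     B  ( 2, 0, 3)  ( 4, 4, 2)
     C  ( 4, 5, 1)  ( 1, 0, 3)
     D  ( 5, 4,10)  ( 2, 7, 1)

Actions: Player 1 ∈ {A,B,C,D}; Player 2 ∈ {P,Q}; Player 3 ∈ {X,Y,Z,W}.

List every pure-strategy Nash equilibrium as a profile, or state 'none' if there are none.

(A,P,X): not NE [P1→C gives 9>7; P2→Q gives 9>7; P3→Z gives 9>6]
(A,P,Y): not NE [P1→D gives 3>1; P2→Q gives 8>3; P3→Z gives 9>0]
(A,P,Z): not NE [P1→B gives 8>3; P2→Q gives 10>8]
(A,P,W): not NE [P1→D gives 5>2; P3→Z gives 9>8]
(A,Q,X): NE
(A,Q,Y): not NE [P1→D gives 8>7; P3→Z gives 8>0]
(A,Q,Z): NE
(A,Q,W): not NE [P2→P gives 7>4; P3→Z gives 8>0]
(B,P,X): not NE [P1→C gives 9>1]
(B,P,Y): not NE [P2→Q gives 7>2; P3→X gives 7>6]
(B,P,Z): not NE [P3→X gives 7>2]
(B,P,W): not NE [P1→D gives 5>2; P2→Q gives 4>0; P3→X gives 7>3]
(B,Q,X): not NE [P1→A gives 9>7; P2→P gives 8>6; P3→Y gives 9>1]
(B,Q,Y): not NE [P1→D gives 8>0]
(B,Q,Z): not NE [P1→C gives 4>2; P2→P gives 3>2; P3→Y gives 9>1]
(B,Q,W): not NE [P1→A gives 7>4; P3→Y gives 9>2]
(C,P,X): not NE [P3→Y gives 9>2]
(C,P,Y): not NE [P1→D gives 3>2]
(C,P,Z): not NE [P1→B gives 8>2; P3→Y gives 9>2]
(C,P,W): not NE [P1→D gives 5>4; P3→Y gives 9>1]
(C,Q,X): not NE [P1→A gives 9>2; P2→P gives 3>0; P3→Z gives 4>1]
(C,Q,Y): not NE [P1→D gives 8>4; P2→P gives 6>4; P3→Z gives 4>3]
(C,Q,Z): not NE [P2→P gives 5>3]
(C,Q,W): not NE [P1→A gives 7>1; P2→P gives 5>0; P3→Z gives 4>3]
(D,P,X): not NE [P1→C gives 9>2; P2→Q gives 7>2; P3→W gives 10>1]
(D,P,Y): not NE [P3→W gives 10>9]
(D,P,Z): not NE [P1→B gives 8>6; P2→Q gives 4>2; P3→W gives 10>4]
(D,P,W): not NE [P2→Q gives 7>4]
(D,Q,X): not NE [P1→A gives 9>6; P3→Y gives 9>6]
(D,Q,Y): not NE [P2→P gives 9>6]
(D,Q,Z): not NE [P1→C gives 4>3; P3→Y gives 9>0]
(D,Q,W): not NE [P1→A gives 7>2; P3→Y gives 9>1]

PSNE = {(A,Q,X), (A,Q,Z)}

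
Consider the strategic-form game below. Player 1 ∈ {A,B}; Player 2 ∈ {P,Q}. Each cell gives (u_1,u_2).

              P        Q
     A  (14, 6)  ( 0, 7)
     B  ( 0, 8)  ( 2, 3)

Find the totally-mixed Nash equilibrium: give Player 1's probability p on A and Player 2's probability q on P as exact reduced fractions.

P1 indiff ⇒ q·14+(1-q)·0 = q·0+(1-q)·2 ⇒ q(14) = (1-q)(2) ⇒ q = 1/8
P2 indiff ⇒ p·6+(1-p)·8 = p·7+(1-p)·3 ⇒ p(-1) = (1-p)(-5) ⇒ p = 5/6

(p,q) = (5/6, 1/8)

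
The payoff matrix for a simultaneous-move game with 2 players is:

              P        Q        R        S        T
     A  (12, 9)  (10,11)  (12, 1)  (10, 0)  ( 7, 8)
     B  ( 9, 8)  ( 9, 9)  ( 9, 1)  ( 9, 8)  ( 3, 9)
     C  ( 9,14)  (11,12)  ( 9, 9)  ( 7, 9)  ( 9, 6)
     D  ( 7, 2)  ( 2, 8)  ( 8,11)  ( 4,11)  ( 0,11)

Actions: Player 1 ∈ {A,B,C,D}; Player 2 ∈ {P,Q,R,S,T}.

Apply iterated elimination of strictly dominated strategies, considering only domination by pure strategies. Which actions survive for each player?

Survivors P1:{A,C} P2:{P,Q}

P1 drop B (A beats it: P:12>9 Q:10>9 R:12>9 S:10>9 T:7>3)
P1 drop D (A beats it: P:12>7 Q:10>2 R:12>8 S:10>4 T:7>0)
P2 drop R (P beats it: A:9>1 C:14>9)
P2 drop S (P beats it: A:9>0 C:14>9)
P2 drop T (P beats it: A:9>8 C:14>6)
P1→{A,C} P2→{P,Q}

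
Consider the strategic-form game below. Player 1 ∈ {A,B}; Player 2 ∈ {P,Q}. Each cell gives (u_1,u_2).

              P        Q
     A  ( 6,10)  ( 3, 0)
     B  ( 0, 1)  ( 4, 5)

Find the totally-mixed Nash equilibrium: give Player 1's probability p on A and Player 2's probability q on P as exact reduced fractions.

P1 indiff ⇒ q·6+(1-q)·3 = q·0+(1-q)·4 ⇒ q(6) = (1-q)(1) ⇒ q = 1/7
P2 indiff ⇒ p·10+(1-p)·1 = p·0+(1-p)·5 ⇒ p(10) = (1-p)(4) ⇒ p = 2/7

(p,q) = (2/7, 1/7)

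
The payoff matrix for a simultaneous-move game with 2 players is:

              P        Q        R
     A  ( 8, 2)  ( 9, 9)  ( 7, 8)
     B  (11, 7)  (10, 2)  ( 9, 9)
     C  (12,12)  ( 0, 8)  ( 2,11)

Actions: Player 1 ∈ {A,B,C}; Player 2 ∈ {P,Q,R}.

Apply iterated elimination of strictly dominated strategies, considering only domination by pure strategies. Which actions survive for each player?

Remaining: P1:{B,C} P2:{P,R}

P1 drop A (B beats it: P:11>8 Q:10>9 R:9>7)
P2 drop Q (P beats it: B:7>2 C:12>8)
P1→{B,C} P2→{P,R}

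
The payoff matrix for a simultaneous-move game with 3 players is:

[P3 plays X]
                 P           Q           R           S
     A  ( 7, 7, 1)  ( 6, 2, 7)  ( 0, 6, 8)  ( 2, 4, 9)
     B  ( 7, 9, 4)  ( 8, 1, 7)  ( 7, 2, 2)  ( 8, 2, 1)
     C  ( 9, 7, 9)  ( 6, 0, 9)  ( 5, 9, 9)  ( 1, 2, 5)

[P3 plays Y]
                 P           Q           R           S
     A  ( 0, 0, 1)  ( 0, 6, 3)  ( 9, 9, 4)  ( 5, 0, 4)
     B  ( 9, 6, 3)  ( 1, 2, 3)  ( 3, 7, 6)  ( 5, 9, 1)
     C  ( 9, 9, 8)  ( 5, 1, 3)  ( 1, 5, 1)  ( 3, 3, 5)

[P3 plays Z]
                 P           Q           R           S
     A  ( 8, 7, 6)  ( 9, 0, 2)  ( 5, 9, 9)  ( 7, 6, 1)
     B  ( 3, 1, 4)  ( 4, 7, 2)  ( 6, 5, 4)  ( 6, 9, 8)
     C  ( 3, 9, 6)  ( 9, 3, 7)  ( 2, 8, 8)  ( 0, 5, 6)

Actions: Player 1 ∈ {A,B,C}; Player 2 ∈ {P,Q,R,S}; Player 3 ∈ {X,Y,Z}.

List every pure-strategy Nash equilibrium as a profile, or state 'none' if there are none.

(A,P,X): not NE [P1→C gives 9>7; P3→Z gives 6>1]
(A,P,Y): not NE [P1→C gives 9>0; P2→R gives 9>0; P3→Z gives 6>1]
(A,P,Z): not NE [P2→R gives 9>7]
(A,Q,X): not NE [P1→B gives 8>6; P2→P gives 7>2]
(A,Q,Y): not NE [P1→C gives 5>0; P2→R gives 9>6; P3→X gives 7>3]
(A,Q,Z): not NE [P2→R gives 9>0; P3→X gives 7>2]
(A,R,X): not NE [P1→B gives 7>0; P2→P gives 7>6; P3→Z gives 9>8]
(A,R,Y): not NE [P3→Z gives 9>4]
(A,R,Z): not NE [P1→B gives 6>5]
(A,S,X): not NE [P1→B gives 8>2; P2→P gives 7>4]
(A,S,Y): not NE [P2→R gives 9>0; P3→X gives 9>4]
(A,S,Z): not NE [P2→R gives 9>6; P3→X gives 9>1]
(B,P,X): not NE [P1→C gives 9>7]
(B,P,Y): not NE [P2→S gives 9>6; P3→Z gives 4>3]
(B,P,Z): not NE [P1→A gives 8>3; P2→S gives 9>1]
(B,Q,X): not NE [P2→P gives 9>1]
(B,Q,Y): not NE [P1→C gives 5>1; P2→S gives 9>2; P3→X gives 7>3]
(B,Q,Z): not NE [P1→C gives 9>4; P2→S gives 9>7; P3→X gives 7>2]
(B,R,X): not NE [P2→P gives 9>2; P3→Y gives 6>2]
(B,R,Y): not NE [P1→A gives 9>3; P2→S gives 9>7]
(B,R,Z): not NE [P2→S gives 9>5; P3→Y gives 6>4]
(B,S,X): not NE [P2→P gives 9>2; P3→Z gives 8>1]
(B,S,Y): not NE [P3→Z gives 8>1]
(B,S,Z): not NE [P1→A gives 7>6]
(C,P,X): not NE [P2→R gives 9>7]
(C,P,Y): not NE [P3→X gives 9>8]
(C,P,Z): not NE [P1→A gives 8>3; P3→X gives 9>6]
(C,Q,X): not NE [P1→B gives 8>6; P2→R gives 9>0]
(C,Q,Y): not NE [P2→P gives 9>1; P3→X gives 9>3]
(C,Q,Z): not NE [P2→P gives 9>3; P3→X gives 9>7]
(C,R,X): not NE [P1→B gives 7>5]
(C,R,Y): not NE [P1→A gives 9>1; P2→P gives 9>5; P3→X gives 9>1]
(C,R,Z): not NE [P1→B gives 6>2; P2→P gives 9>8; P3→X gives 9>8]
(C,S,X): not NE [P1→B gives 8>1; P2→R gives 9>2; P3→Z gives 6>5]
(C,S,Y): not NE [P1→B gives 5>3; P2→P gives 9>3; P3→Z gives 6>5]
(C,S,Z): not NE [P1→A gives 7>0; P2→P gives 9>5]

Equilibria: none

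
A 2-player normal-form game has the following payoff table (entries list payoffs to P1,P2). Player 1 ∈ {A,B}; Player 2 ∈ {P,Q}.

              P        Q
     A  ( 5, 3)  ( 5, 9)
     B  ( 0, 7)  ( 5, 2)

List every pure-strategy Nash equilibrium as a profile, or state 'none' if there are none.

NE set: (A,Q)

(A,P): not NE [P2→Q gives 9>3]
(A,Q): NE
(B,P): not NE [P1→A gives 5>0]
(B,Q): not NE [P2→P gives 7>2]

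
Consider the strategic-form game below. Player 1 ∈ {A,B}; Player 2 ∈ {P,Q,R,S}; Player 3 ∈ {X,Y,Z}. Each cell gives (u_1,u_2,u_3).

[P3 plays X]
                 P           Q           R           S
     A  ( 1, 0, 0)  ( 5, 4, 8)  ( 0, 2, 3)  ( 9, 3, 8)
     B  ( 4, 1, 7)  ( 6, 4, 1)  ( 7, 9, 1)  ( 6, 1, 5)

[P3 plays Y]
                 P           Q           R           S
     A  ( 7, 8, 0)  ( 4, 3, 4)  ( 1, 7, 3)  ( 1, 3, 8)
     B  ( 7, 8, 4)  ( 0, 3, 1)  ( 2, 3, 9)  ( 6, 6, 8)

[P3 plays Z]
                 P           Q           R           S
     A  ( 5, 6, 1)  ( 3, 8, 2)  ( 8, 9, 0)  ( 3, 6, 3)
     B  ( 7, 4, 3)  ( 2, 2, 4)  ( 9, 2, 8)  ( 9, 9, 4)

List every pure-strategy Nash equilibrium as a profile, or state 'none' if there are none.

Equilibria: none

(A,P,X): not NE [P1→B gives 4>1; P2→Q gives 4>0; P3→Z gives 1>0]
(A,P,Y): not NE [P3→Z gives 1>0]
(A,P,Z): not NE [P1→B gives 7>5; P2→R gives 9>6]
(A,Q,X): not NE [P1→B gives 6>5]
(A,Q,Y): not NE [P2→P gives 8>3; P3→X gives 8>4]
(A,Q,Z): not NE [P2→R gives 9>8; P3→X gives 8>2]
(A,R,X): not NE [P1→B gives 7>0; P2→Q gives 4>2]
(A,R,Y): not NE [P1→B gives 2>1; P2→P gives 8>7]
(A,R,Z): not NE [P1→B gives 9>8; P3→Y gives 3>0]
(A,S,X): not NE [P2→Q gives 4>3]
(A,S,Y): not NE [P1→B gives 6>1; P2→P gives 8>3]
(A,S,Z): not NE [P1→B gives 9>3; P2→R gives 9>6; P3→Y gives 8>3]
(B,P,X): not NE [P2→R gives 9>1]
(B,P,Y): not NE [P3→X gives 7>4]
(B,P,Z): not NE [P2→S gives 9>4; P3→X gives 7>3]
(B,Q,X): not NE [P2→R gives 9>4; P3→Z gives 4>1]
(B,Q,Y): not NE [P1→A gives 4>0; P2→P gives 8>3; P3→Z gives 4>1]
(B,Q,Z): not NE [P1→A gives 3>2; P2→S gives 9>2]
(B,R,X): not NE [P3→Y gives 9>1]
(B,R,Y): not NE [P2→P gives 8>3]
(B,R,Z): not NE [P2→S gives 9>2; P3→Y gives 9>8]
(B,S,X): not NE [P1→A gives 9>6; P2→R gives 9>1; P3→Y gives 8>5]
(B,S,Y): not NE [P2→P gives 8>6]
(B,S,Z): not NE [P3→Y gives 8>4]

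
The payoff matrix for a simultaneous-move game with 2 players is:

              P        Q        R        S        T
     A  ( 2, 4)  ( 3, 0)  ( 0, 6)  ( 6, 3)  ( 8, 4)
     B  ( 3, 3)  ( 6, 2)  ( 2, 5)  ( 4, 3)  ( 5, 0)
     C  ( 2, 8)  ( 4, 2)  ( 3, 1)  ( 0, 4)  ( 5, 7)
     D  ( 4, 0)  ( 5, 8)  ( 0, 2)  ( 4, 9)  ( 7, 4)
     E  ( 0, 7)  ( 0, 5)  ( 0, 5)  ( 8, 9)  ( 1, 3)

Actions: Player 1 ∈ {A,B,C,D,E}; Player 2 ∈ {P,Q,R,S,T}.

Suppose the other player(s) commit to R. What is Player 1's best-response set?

BR_1 = {C}

u_1(A vs R) = 0
u_1(B vs R) = 2
u_1(C vs R) = 3
u_1(D vs R) = 0
u_1(E vs R) = 0
max payoff 3 at {C}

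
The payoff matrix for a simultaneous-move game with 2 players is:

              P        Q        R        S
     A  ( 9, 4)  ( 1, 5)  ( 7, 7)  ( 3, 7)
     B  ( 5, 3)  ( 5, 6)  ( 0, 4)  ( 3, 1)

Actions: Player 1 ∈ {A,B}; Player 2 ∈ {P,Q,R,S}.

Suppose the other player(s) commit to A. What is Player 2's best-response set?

u_2(P vs A) = 4
u_2(Q vs A) = 5
u_2(R vs A) = 7
u_2(S vs A) = 7
max payoff 7 at {R,S}

argmax u_2 = {R,S}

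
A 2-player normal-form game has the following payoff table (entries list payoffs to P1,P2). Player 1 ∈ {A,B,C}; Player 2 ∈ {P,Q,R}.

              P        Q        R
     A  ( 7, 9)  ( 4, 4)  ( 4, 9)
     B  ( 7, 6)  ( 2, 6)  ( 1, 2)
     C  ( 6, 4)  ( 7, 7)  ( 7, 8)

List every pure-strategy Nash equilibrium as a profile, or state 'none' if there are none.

(A,P): NE
(A,Q): not NE [P1→C gives 7>4; P2→R gives 9>4]
(A,R): not NE [P1→C gives 7>4]
(B,P): NE
(B,Q): not NE [P1→C gives 7>2]
(B,R): not NE [P1→C gives 7>1; P2→Q gives 6>2]
(C,P): not NE [P1→B gives 7>6; P2→R gives 8>4]
(C,Q): not NE [P2→R gives 8>7]
(C,R): NE

PSNE = {(A,P), (B,P), (C,R)}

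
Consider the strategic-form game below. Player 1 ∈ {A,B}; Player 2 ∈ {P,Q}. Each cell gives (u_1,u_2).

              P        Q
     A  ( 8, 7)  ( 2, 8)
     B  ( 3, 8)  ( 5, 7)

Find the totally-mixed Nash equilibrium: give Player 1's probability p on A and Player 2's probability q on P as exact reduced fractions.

P1 indiff ⇒ q·8+(1-q)·2 = q·3+(1-q)·5 ⇒ q(5) = (1-q)(3) ⇒ q = 3/8
P2 indiff ⇒ p·7+(1-p)·8 = p·8+(1-p)·7 ⇒ p(-1) = (1-p)(-1) ⇒ p = 1/2

p=1/2, q=3/8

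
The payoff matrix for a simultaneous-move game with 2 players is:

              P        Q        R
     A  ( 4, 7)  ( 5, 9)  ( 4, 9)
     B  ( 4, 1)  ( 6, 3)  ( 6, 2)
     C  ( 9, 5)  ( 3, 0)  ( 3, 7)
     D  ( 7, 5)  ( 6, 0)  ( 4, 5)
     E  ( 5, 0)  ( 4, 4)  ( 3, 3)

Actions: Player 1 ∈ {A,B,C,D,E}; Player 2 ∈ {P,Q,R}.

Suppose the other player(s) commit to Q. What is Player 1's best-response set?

argmax u_1 = {B,D}

u_1(A vs Q) = 5
u_1(B vs Q) = 6
u_1(C vs Q) = 3
u_1(D vs Q) = 6
u_1(E vs Q) = 4
max payoff 6 at {B,D}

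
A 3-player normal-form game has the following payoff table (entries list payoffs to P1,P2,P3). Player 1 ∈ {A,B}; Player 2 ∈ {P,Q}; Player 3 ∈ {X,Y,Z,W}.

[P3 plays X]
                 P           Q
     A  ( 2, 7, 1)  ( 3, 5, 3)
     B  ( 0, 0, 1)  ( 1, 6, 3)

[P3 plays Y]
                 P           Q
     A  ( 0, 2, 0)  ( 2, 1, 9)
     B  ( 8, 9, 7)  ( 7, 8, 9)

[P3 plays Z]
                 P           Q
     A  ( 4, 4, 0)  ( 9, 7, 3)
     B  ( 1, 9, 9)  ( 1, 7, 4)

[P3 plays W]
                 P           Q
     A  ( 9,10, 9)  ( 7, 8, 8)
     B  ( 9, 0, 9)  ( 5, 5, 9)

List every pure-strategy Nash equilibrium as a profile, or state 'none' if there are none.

(A,P,X): not NE [P3→W gives 9>1]
(A,P,Y): not NE [P1→B gives 8>0; P3→W gives 9>0]
(A,P,Z): not NE [P2→Q gives 7>4; P3→W gives 9>0]
(A,P,W): NE
(A,Q,X): not NE [P2→P gives 7>5; P3→Y gives 9>3]
(A,Q,Y): not NE [P1→B gives 7>2; P2→P gives 2>1]
(A,Q,Z): not NE [P3→Y gives 9>3]
(A,Q,W): not NE [P2→P gives 10>8; P3→Y gives 9>8]
(B,P,X): not NE [P1→A gives 2>0; P2→Q gives 6>0; P3→W gives 9>1]
(B,P,Y): not NE [P3→W gives 9>7]
(B,P,Z): not NE [P1→A gives 4>1]
(B,P,W): not NE [P2→Q gives 5>0]
(B,Q,X): not NE [P1→A gives 3>1; P3→W gives 9>3]
(B,Q,Y): not NE [P2→P gives 9>8]
(B,Q,Z): not NE [P1→A gives 9>1; P2→P gives 9>7; P3→W gives 9>4]
(B,Q,W): not NE [P1→A gives 7>5]

NE set: (A,P,W)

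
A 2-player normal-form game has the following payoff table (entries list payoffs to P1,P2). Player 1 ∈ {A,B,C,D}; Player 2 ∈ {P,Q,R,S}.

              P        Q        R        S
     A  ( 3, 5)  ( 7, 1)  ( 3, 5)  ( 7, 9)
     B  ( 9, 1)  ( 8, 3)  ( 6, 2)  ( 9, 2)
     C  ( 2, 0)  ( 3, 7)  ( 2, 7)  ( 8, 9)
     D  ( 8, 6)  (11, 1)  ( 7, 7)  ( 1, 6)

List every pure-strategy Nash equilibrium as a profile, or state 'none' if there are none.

NE set: (D,R)

(A,P): not NE [P1→B gives 9>3; P2→S gives 9>5]
(A,Q): not NE [P1→D gives 11>7; P2→S gives 9>1]
(A,R): not NE [P1→D gives 7>3; P2→S gives 9>5]
(A,S): not NE [P1→B gives 9>7]
(B,P): not NE [P2→Q gives 3>1]
(B,Q): not NE [P1→D gives 11>8]
(B,R): not NE [P1→D gives 7>6; P2→Q gives 3>2]
(B,S): not NE [P2→Q gives 3>2]
(C,P): not NE [P1→B gives 9>2; P2→S gives 9>0]
(C,Q): not NE [P1→D gives 11>3; P2→S gives 9>7]
(C,R): not NE [P1→D gives 7>2; P2→S gives 9>7]
(C,S): not NE [P1→B gives 9>8]
(D,P): not NE [P1→B gives 9>8; P2→R gives 7>6]
(D,Q): not NE [P2→R gives 7>1]
(D,R): NE
(D,S): not NE [P1→B gives 9>1; P2→R gives 7>6]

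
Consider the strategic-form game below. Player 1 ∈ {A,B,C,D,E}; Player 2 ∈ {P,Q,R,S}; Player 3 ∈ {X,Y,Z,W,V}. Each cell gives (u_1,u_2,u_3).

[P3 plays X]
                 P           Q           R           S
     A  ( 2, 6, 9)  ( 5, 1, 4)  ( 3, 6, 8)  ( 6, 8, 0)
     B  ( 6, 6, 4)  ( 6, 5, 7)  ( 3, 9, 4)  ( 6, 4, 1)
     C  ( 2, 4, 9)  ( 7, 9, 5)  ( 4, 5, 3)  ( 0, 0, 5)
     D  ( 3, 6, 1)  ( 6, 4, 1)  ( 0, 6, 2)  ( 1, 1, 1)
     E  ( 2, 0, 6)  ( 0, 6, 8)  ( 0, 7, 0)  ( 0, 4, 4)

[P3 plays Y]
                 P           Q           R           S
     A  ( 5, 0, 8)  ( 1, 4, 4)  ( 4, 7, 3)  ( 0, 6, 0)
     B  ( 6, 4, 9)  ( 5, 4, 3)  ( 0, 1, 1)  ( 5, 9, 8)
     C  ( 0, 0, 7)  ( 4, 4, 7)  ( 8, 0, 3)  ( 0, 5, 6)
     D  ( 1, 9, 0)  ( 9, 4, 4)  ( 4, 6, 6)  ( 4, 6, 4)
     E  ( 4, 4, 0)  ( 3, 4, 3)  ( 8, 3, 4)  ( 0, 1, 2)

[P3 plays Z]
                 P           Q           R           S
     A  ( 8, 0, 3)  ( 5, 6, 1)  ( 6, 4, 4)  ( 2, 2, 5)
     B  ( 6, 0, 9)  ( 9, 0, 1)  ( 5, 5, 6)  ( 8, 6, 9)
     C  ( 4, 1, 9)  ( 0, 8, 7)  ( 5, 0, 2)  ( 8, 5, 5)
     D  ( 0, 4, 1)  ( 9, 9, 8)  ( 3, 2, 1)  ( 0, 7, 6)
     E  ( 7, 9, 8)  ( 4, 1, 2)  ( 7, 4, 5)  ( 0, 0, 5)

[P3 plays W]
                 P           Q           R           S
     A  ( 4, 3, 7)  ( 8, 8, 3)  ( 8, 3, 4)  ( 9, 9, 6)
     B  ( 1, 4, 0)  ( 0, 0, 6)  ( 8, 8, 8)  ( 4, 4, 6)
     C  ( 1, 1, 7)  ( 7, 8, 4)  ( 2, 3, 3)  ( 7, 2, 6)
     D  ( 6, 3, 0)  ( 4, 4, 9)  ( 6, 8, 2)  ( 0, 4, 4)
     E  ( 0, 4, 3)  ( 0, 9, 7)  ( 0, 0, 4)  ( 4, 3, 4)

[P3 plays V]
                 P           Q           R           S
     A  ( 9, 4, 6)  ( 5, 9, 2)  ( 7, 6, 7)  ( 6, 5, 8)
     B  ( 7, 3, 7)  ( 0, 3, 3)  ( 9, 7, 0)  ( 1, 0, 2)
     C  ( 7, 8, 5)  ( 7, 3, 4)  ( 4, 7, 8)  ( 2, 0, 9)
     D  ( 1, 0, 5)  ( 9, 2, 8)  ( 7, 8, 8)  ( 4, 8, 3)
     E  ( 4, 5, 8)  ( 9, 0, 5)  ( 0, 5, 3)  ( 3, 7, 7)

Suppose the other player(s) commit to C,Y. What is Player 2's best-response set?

u_2(P vs C,Y) = 0
u_2(Q vs C,Y) = 4
u_2(R vs C,Y) = 0
u_2(S vs C,Y) = 5
max payoff 5 at {S}

P2 best: {S}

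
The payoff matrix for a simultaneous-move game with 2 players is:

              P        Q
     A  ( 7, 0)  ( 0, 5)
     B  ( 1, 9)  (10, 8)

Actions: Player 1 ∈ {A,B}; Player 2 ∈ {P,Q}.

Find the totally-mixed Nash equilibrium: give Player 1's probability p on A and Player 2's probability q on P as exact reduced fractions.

P1 indiff ⇒ q·7+(1-q)·0 = q·1+(1-q)·10 ⇒ q(6) = (1-q)(10) ⇒ q = 5/8
P2 indiff ⇒ p·0+(1-p)·9 = p·5+(1-p)·8 ⇒ p(-5) = (1-p)(-1) ⇒ p = 1/6

p=1/6, q=5/8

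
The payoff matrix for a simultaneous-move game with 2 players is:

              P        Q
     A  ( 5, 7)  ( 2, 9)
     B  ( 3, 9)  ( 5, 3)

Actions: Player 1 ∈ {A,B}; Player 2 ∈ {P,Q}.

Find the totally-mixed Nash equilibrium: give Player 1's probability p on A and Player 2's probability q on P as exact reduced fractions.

p=3/4, q=3/5

P1 indiff ⇒ q·5+(1-q)·2 = q·3+(1-q)·5 ⇒ q(2) = (1-q)(3) ⇒ q = 3/5
P2 indiff ⇒ p·7+(1-p)·9 = p·9+(1-p)·3 ⇒ p(-2) = (1-p)(-6) ⇒ p = 3/4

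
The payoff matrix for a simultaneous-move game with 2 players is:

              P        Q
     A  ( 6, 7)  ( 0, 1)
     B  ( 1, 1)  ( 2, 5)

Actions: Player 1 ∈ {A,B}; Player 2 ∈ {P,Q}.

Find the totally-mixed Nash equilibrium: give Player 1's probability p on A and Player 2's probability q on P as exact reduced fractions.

(p,q) = (2/5, 2/7)

P1 indiff ⇒ q·6+(1-q)·0 = q·1+(1-q)·2 ⇒ q(5) = (1-q)(2) ⇒ q = 2/7
P2 indiff ⇒ p·7+(1-p)·1 = p·1+(1-p)·5 ⇒ p(6) = (1-p)(4) ⇒ p = 2/5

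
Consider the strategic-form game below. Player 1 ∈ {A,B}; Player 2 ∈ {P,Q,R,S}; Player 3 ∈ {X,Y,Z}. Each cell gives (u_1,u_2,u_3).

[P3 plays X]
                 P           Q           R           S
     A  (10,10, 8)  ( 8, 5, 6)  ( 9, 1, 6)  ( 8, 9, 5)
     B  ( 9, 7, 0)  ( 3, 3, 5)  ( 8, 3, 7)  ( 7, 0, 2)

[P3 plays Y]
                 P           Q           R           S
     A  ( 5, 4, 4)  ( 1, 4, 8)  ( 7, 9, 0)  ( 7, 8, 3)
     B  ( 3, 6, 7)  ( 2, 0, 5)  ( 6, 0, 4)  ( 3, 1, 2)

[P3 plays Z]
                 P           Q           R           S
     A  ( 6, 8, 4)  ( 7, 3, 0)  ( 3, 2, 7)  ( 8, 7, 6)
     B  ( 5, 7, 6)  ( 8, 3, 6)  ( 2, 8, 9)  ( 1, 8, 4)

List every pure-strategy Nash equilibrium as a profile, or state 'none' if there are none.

(A,P,X): NE
(A,P,Y): not NE [P2→R gives 9>4; P3→X gives 8>4]
(A,P,Z): not NE [P3→X gives 8>4]
(A,Q,X): not NE [P2→P gives 10>5; P3→Y gives 8>6]
(A,Q,Y): not NE [P1→B gives 2>1; P2→R gives 9>4]
(A,Q,Z): not NE [P1→B gives 8>7; P2→P gives 8>3; P3→Y gives 8>0]
(A,R,X): not NE [P2→P gives 10>1; P3→Z gives 7>6]
(A,R,Y): not NE [P3→Z gives 7>0]
(A,R,Z): not NE [P2→P gives 8>2]
(A,S,X): not NE [P2→P gives 10>9; P3→Z gives 6>5]
(A,S,Y): not NE [P2→R gives 9>8; P3→Z gives 6>3]
(A,S,Z): not NE [P2→P gives 8>7]
(B,P,X): not NE [P1→A gives 10>9; P3→Y gives 7>0]
(B,P,Y): not NE [P1→A gives 5>3]
(B,P,Z): not NE [P1→A gives 6>5; P2→S gives 8>7; P3→Y gives 7>6]
(B,Q,X): not NE [P1→A gives 8>3; P2→P gives 7>3; P3→Z gives 6>5]
(B,Q,Y): not NE [P2→P gives 6>0; P3→Z gives 6>5]
(B,Q,Z): not NE [P2→S gives 8>3]
(B,R,X): not NE [P1→A gives 9>8; P2→P gives 7>3; P3→Z gives 9>7]
(B,R,Y): not NE [P1→A gives 7>6; P2→P gives 6>0; P3→Z gives 9>4]
(B,R,Z): not NE [P1→A gives 3>2]
(B,S,X): not NE [P1→A gives 8>7; P2→P gives 7>0; P3→Z gives 4>2]
(B,S,Y): not NE [P1→A gives 7>3; P2→P gives 6>1; P3→Z gives 4>2]
(B,S,Z): not NE [P1→A gives 8>1]

PSNE = {(A,P,X)}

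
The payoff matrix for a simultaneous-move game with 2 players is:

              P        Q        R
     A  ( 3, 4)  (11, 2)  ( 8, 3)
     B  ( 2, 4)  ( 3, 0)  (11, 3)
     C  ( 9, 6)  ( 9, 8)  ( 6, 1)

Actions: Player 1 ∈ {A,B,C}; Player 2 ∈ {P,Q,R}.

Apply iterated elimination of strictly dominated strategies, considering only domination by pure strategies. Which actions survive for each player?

P2 drop R (P beats it: A:4>3 B:4>3 C:6>1)
P1 drop B (A beats it: P:3>2 Q:11>3)
P1→{A,C} P2→{P,Q}

Remaining: P1:{A,C} P2:{P,Q}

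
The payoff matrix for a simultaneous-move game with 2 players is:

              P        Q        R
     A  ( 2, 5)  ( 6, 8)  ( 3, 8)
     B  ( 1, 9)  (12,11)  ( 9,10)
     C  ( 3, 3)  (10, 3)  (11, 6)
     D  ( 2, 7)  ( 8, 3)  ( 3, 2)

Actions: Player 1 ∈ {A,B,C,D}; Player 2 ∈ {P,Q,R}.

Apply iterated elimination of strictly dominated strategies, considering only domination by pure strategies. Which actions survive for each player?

IESDS → P1:{B,C} P2:{Q,R}

P1 drop A (C beats it: P:3>2 Q:10>6 R:11>3)
P1 drop D (C beats it: P:3>2 Q:10>8 R:11>3)
P2 drop P (R beats it: B:10>9 C:6>3)
P1→{B,C} P2→{Q,R}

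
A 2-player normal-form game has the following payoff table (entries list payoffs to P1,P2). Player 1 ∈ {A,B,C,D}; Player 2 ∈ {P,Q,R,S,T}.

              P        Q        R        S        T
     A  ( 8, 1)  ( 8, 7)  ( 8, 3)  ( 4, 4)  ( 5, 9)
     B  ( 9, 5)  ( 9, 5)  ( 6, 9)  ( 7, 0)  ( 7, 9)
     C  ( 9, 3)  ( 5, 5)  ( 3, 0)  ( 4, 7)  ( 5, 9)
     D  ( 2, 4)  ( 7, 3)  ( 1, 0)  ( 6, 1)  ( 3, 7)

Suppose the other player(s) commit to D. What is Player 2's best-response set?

u_2(P vs D) = 4
u_2(Q vs D) = 3
u_2(R vs D) = 0
u_2(S vs D) = 1
u_2(T vs D) = 7
max payoff 7 at {T}

P2 best: {T}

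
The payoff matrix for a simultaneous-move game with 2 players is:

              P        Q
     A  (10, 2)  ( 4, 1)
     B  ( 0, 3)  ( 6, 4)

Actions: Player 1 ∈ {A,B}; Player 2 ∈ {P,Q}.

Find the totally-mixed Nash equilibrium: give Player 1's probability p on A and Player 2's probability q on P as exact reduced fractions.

P1 mixes 1/2 on A; P2 mixes 1/6 on P

P1 indiff ⇒ q·10+(1-q)·4 = q·0+(1-q)·6 ⇒ q(10) = (1-q)(2) ⇒ q = 1/6
P2 indiff ⇒ p·2+(1-p)·3 = p·1+(1-p)·4 ⇒ p(1) = (1-p)(1) ⇒ p = 1/2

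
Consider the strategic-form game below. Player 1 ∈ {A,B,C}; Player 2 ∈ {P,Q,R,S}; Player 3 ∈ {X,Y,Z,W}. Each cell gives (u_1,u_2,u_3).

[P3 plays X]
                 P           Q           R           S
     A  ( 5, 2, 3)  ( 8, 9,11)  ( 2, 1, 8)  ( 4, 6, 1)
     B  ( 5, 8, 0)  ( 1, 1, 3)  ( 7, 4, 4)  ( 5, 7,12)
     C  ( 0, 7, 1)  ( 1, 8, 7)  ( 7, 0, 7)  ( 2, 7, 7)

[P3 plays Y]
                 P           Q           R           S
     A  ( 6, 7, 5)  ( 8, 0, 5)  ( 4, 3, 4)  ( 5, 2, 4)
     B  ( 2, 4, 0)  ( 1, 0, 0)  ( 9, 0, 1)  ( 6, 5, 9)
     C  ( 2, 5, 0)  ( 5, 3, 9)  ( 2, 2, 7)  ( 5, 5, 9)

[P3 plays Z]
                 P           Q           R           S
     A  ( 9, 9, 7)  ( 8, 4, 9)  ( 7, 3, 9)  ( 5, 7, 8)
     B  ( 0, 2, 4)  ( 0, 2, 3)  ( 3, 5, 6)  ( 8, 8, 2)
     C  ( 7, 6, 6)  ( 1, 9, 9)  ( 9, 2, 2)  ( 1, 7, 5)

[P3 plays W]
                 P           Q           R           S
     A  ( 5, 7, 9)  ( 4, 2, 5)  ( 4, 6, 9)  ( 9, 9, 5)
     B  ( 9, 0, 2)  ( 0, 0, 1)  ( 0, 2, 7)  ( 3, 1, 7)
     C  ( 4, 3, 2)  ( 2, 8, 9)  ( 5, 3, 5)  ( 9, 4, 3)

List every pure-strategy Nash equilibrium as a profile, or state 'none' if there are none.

(A,P,X): not NE [P2→Q gives 9>2; P3→W gives 9>3]
(A,P,Y): not NE [P3→W gives 9>5]
(A,P,Z): not NE [P3→W gives 9>7]
(A,P,W): not NE [P1→B gives 9>5; P2→S gives 9>7]
(A,Q,X): NE
(A,Q,Y): not NE [P2→P gives 7>0; P3→X gives 11>5]
(A,Q,Z): not NE [P2→P gives 9>4; P3→X gives 11>9]
(A,Q,W): not NE [P2→S gives 9>2; P3→X gives 11>5]
(A,R,X): not NE [P1→C gives 7>2; P2→Q gives 9>1; P3→W gives 9>8]
(A,R,Y): not NE [P1→B gives 9>4; P2→P gives 7>3; P3→W gives 9>4]
(A,R,Z): not NE [P1→C gives 9>7; P2→P gives 9>3]
(A,R,W): not NE [P1→C gives 5>4; P2→S gives 9>6]
(A,S,X): not NE [P1→B gives 5>4; P2→Q gives 9>6; P3→Z gives 8>1]
(A,S,Y): not NE [P1→B gives 6>5; P2→P gives 7>2; P3→Z gives 8>4]
(A,S,Z): not NE [P1→B gives 8>5; P2→P gives 9>7]
(A,S,W): not NE [P3→Z gives 8>5]
(B,P,X): not NE [P3→Z gives 4>0]
(B,P,Y): not NE [P1→A gives 6>2; P2→S gives 5>4; P3→Z gives 4>0]
(B,P,Z): not NE [P1→A gives 9>0; P2→S gives 8>2]
(B,P,W): not NE [P2→R gives 2>0; P3→Z gives 4>2]
(B,Q,X): not NE [P1→A gives 8>1; P2→P gives 8>1]
(B,Q,Y): not NE [P1→A gives 8>1; P2→S gives 5>0; P3→Z gives 3>0]
(B,Q,Z): not NE [P1→A gives 8>0; P2→S gives 8>2]
(B,Q,W): not NE [P1→A gives 4>0; P2→R gives 2>0; P3→Z gives 3>1]
(B,R,X): not NE [P2→P gives 8>4; P3→W gives 7>4]
(B,R,Y): not NE [P2→S gives 5>0; P3→W gives 7>1]
(B,R,Z): not NE [P1→C gives 9>3; P2→S gives 8>5; P3→W gives 7>6]
(B,R,W): not NE [P1→C gives 5>0]
(B,S,X): not NE [P2→P gives 8>7]
(B,S,Y): not NE [P3→X gives 12>9]
(B,S,Z): not NE [P3→X gives 12>2]
(B,S,W): not NE [P1→C gives 9>3; P2→R gives 2>1; P3→X gives 12>7]
(C,P,X): not NE [P1→B gives 5>0; P2→Q gives 8>7; P3→Z gives 6>1]
(C,P,Y): not NE [P1→A gives 6>2; P3→Z gives 6>0]
(C,P,Z): not NE [P1→A gives 9>7; P2→Q gives 9>6]
(C,P,W): not NE [P1→B gives 9>4; P2→Q gives 8>3; P3→Z gives 6>2]
(C,Q,X): not NE [P1→A gives 8>1; P3→W gives 9>7]
(C,Q,Y): not NE [P1→A gives 8>5; P2→S gives 5>3]
(C,Q,Z): not NE [P1→A gives 8>1]
(C,Q,W): not NE [P1→A gives 4>2]
(C,R,X): not NE [P2→Q gives 8>0]
(C,R,Y): not NE [P1→B gives 9>2; P2→S gives 5>2]
(C,R,Z): not NE [P2→Q gives 9>2; P3→Y gives 7>2]
(C,R,W): not NE [P2→Q gives 8>3; P3→Y gives 7>5]
(C,S,X): not NE [P1→B gives 5>2; P2→Q gives 8>7; P3→Y gives 9>7]
(C,S,Y): not NE [P1→B gives 6>5]
(C,S,Z): not NE [P1→B gives 8>1; P2→Q gives 9>7; P3→Y gives 9>5]
(C,S,W): not NE [P2→Q gives 8>4; P3→Y gives 9>3]

Nash profiles: (A,Q,X)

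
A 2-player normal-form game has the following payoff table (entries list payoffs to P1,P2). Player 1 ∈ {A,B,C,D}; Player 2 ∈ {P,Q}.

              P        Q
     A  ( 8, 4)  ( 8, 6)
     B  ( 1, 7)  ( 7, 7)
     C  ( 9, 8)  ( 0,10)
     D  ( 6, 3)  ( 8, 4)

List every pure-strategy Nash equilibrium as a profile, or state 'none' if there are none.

(A,P): not NE [P1→C gives 9>8; P2→Q gives 6>4]
(A,Q): NE
(B,P): not NE [P1→C gives 9>1]
(B,Q): not NE [P1→D gives 8>7]
(C,P): not NE [P2→Q gives 10>8]
(C,Q): not NE [P1→D gives 8>0]
(D,P): not NE [P1→C gives 9>6; P2→Q gives 4>3]
(D,Q): NE

Nash profiles: (A,Q), (D,Q)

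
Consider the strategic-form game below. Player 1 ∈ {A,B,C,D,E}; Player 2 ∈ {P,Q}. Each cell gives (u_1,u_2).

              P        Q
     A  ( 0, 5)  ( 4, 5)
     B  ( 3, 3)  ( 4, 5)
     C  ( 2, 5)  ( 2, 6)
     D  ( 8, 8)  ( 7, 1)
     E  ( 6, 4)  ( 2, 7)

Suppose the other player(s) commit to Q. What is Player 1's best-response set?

u_1(A vs Q) = 4
u_1(B vs Q) = 4
u_1(C vs Q) = 2
u_1(D vs Q) = 7
u_1(E vs Q) = 2
max payoff 7 at {D}

P1 best: {D}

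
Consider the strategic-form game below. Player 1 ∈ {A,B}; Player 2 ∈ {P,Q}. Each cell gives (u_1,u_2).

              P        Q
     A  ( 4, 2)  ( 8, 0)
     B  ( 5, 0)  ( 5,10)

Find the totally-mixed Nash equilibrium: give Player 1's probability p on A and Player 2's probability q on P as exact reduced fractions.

p=5/6, q=3/4

P1 indiff ⇒ q·4+(1-q)·8 = q·5+(1-q)·5 ⇒ q(-1) = (1-q)(-3) ⇒ q = 3/4
P2 indiff ⇒ p·2+(1-p)·0 = p·0+(1-p)·10 ⇒ p(2) = (1-p)(10) ⇒ p = 5/6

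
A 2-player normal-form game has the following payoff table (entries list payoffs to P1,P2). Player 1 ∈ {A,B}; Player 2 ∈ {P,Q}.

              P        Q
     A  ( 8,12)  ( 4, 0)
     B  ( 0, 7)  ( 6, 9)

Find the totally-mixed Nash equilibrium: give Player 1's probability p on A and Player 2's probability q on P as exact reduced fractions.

p=1/7, q=1/5

P1 indiff ⇒ q·8+(1-q)·4 = q·0+(1-q)·6 ⇒ q(8) = (1-q)(2) ⇒ q = 1/5
P2 indiff ⇒ p·12+(1-p)·7 = p·0+(1-p)·9 ⇒ p(12) = (1-p)(2) ⇒ p = 1/7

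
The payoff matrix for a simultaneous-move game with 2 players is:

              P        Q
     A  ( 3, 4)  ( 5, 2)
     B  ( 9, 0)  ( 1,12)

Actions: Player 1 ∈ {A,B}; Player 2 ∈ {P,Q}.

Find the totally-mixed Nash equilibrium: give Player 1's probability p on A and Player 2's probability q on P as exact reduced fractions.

p=6/7, q=2/5

P1 indiff ⇒ q·3+(1-q)·5 = q·9+(1-q)·1 ⇒ q(-6) = (1-q)(-4) ⇒ q = 2/5
P2 indiff ⇒ p·4+(1-p)·0 = p·2+(1-p)·12 ⇒ p(2) = (1-p)(12) ⇒ p = 6/7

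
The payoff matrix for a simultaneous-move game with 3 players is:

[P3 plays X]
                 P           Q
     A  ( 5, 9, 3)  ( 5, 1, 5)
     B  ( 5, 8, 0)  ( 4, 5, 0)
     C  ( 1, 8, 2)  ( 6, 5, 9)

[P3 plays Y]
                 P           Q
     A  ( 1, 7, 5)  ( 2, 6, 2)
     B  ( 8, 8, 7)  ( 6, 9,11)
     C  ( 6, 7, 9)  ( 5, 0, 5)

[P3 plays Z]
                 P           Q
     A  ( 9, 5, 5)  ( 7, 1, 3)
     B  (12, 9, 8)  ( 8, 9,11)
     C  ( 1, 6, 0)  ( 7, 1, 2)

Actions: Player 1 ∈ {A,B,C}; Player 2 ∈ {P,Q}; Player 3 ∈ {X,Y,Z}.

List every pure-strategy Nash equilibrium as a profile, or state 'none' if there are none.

PSNE = {(B,P,Z), (B,Q,Y), (B,Q,Z)}

(A,P,X): not NE [P3→Z gives 5>3]
(A,P,Y): not NE [P1→B gives 8>1]
(A,P,Z): not NE [P1→B gives 12>9]
(A,Q,X): not NE [P1→C gives 6>5; P2→P gives 9>1]
(A,Q,Y): not NE [P1→B gives 6>2; P2→P gives 7>6; P3→X gives 5>2]
(A,Q,Z): not NE [P1→B gives 8>7; P2→P gives 5>1; P3→X gives 5>3]
(B,P,X): not NE [P3→Z gives 8>0]
(B,P,Y): not NE [P2→Q gives 9>8; P3→Z gives 8>7]
(B,P,Z): NE
(B,Q,X): not NE [P1→C gives 6>4; P2→P gives 8>5; P3→Z gives 11>0]
(B,Q,Y): NE
(B,Q,Z): NE
(C,P,X): not NE [P1→B gives 5>1; P3→Y gives 9>2]
(C,P,Y): not NE [P1→B gives 8>6]
(C,P,Z): not NE [P1→B gives 12>1; P3→Y gives 9>0]
(C,Q,X): not NE [P2→P gives 8>5]
(C,Q,Y): not NE [P1→B gives 6>5; P2→P gives 7>0; P3→X gives 9>5]
(C,Q,Z): not NE [P1→B gives 8>7; P2→P gives 6>1; P3→X gives 9>2]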